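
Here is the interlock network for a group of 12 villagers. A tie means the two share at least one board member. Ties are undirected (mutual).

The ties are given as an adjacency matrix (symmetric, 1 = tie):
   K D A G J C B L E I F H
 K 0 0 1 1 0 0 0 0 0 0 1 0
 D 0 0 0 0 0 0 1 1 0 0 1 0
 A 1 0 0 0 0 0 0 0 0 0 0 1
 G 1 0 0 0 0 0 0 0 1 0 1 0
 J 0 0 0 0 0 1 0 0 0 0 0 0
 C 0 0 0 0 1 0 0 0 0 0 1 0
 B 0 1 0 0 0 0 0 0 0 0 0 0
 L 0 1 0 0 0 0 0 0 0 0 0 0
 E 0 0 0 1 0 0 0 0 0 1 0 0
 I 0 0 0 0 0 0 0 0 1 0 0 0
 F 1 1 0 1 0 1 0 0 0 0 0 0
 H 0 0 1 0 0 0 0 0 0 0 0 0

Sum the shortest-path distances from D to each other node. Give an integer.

Distances from D: A:3, B:1, C:2, E:3, F:1, G:2, H:4, I:4, J:3, K:2, L:1.
Sum = 3 + 1 + 2 + 3 + 1 + 2 + 4 + 4 + 3 + 2 + 1 = 26.

26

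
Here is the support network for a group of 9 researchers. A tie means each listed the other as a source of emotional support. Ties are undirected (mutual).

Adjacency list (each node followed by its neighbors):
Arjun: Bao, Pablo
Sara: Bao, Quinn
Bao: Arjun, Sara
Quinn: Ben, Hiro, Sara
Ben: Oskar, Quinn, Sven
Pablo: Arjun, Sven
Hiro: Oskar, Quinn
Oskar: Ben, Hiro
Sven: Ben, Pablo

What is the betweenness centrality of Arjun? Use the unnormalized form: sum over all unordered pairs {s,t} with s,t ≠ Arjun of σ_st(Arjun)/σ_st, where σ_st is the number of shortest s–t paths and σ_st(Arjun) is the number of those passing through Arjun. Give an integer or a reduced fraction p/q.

Pairs whose geodesics pass through Arjun — Sara–Pablo: 1; Bao–Pablo: 1; Bao–Sven: 1.
All other pairs contribute 0.
Summing the contributions gives betweenness(Arjun) = 3.

3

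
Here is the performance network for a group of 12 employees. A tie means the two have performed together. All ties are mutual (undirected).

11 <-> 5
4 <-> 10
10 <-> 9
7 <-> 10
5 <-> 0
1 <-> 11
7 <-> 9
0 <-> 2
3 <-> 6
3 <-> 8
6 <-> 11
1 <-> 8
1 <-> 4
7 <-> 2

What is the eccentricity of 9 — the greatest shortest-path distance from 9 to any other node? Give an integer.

5

Distances from 9: 0:3, 1:3, 2:2, 3:5, 4:2, 5:4, 6:5, 7:1, 8:4, 10:1, 11:4.
The largest is 5 (to 3 and 6), so the eccentricity of 9 is 5.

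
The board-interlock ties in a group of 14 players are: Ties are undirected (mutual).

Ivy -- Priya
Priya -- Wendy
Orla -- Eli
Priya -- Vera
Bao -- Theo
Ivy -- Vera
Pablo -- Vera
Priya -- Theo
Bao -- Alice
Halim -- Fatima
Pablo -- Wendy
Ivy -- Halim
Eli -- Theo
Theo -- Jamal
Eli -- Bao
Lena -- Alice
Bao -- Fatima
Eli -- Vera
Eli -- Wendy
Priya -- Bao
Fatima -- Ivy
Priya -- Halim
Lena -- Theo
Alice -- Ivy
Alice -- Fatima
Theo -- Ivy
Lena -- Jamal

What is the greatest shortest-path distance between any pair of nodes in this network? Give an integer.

Eccentricity of each node (its greatest distance to any other): Alice:3, Bao:3, Eli:3, Fatima:3, Halim:4, Ivy:3, Jamal:4, Lena:4, Orla:4, Pablo:4, Priya:3, Theo:3, Vera:3, Wendy:3.
The maximum eccentricity is 4, realized for instance by the pair Jamal–Pablo via Jamal – Theo – Eli – Wendy – Pablo. So the diameter is 4.

4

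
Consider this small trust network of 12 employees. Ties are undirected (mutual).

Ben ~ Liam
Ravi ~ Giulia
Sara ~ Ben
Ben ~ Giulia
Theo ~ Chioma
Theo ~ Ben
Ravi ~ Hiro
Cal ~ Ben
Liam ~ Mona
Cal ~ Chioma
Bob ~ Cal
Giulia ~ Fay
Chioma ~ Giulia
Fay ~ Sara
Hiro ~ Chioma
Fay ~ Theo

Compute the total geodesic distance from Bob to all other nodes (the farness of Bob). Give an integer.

Distances from Bob: Ben:2, Cal:1, Chioma:2, Fay:4, Giulia:3, Hiro:3, Liam:3, Mona:4, Ravi:4, Sara:3, Theo:3.
Sum = 2 + 1 + 2 + 4 + 3 + 3 + 3 + 4 + 4 + 3 + 3 = 32.

32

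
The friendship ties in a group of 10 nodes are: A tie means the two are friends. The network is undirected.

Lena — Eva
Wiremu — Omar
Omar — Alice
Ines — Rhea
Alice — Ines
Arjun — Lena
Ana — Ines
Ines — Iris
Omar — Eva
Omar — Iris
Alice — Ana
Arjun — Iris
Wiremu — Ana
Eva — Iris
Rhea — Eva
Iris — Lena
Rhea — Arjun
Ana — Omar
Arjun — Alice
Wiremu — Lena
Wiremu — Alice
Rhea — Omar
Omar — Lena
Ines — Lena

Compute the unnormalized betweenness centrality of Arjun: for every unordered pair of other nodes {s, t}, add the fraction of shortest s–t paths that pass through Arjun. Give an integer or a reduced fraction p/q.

Pairs whose geodesics pass through Arjun — Iris–Rhea: 1/4; Iris–Alice: 1/3; Rhea–Lena: 1/4; Rhea–Alice: 1/3; Lena–Alice: 1/4.
All other pairs contribute 0.
Summing the contributions gives betweenness(Arjun) = 17/12.

17/12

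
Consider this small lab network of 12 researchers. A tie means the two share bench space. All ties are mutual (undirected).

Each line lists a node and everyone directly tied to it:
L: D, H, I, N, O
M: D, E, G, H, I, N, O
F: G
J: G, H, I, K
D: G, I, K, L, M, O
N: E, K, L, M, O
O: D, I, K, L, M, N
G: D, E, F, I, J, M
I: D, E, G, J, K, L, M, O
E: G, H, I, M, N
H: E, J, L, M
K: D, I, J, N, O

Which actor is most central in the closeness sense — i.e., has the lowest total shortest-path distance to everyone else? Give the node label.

I

Farness (sum of distances to all others) for each node — D:16, E:17, F:26, G:16, H:19, I:14, J:18, K:18, L:18, M:15, N:18, O:17.
The smallest farness is 14, for I, so I has the highest closeness.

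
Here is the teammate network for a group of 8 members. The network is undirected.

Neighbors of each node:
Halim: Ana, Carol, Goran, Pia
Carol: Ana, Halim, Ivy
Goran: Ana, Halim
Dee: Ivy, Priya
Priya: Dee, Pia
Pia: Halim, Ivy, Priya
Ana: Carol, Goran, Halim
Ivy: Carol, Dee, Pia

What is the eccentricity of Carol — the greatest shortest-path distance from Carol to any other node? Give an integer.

3

Distances from Carol: Ana:1, Dee:2, Goran:2, Halim:1, Ivy:1, Pia:2, Priya:3.
The largest is 3 (to Priya), so the eccentricity of Carol is 3.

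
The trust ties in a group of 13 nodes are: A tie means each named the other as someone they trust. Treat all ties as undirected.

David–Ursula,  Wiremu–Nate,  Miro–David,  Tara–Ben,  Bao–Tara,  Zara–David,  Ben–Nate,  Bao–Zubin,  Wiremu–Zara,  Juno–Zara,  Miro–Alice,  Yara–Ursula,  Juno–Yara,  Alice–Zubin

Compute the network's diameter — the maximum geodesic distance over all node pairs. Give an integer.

Eccentricity of each node (its greatest distance to any other): Alice:5, Bao:6, Ben:5, David:5, Juno:6, Miro:5, Nate:5, Tara:6, Ursula:6, Wiremu:5, Yara:6, Zara:5, Zubin:5.
The maximum eccentricity is 6, realized for instance by the pair Juno–Bao via Juno – Zara – David – Miro – Alice – Zubin – Bao. So the diameter is 6.

6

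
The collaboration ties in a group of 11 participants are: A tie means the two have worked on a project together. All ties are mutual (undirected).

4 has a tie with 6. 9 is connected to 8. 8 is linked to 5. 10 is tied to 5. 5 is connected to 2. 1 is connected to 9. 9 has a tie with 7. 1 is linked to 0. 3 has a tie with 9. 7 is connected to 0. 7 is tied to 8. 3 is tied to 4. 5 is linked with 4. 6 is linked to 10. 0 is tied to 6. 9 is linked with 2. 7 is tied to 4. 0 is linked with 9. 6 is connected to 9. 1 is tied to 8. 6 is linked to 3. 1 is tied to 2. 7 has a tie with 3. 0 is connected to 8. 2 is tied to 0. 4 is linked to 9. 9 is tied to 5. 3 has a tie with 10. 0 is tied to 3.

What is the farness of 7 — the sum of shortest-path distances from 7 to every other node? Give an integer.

Distances from 7: 0:1, 1:2, 2:2, 3:1, 4:1, 5:2, 6:2, 8:1, 9:1, 10:2.
Sum = 1 + 2 + 2 + 1 + 1 + 2 + 2 + 1 + 1 + 2 = 15.

15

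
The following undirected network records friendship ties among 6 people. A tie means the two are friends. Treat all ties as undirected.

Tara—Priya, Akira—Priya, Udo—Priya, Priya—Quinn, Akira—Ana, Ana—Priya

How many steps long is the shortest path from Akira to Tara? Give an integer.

One shortest route is Akira – Priya – Tara, which uses 2 edges, and Akira and Tara are not directly tied, so nothing shorter exists. So d(Akira,Tara) = 2.

2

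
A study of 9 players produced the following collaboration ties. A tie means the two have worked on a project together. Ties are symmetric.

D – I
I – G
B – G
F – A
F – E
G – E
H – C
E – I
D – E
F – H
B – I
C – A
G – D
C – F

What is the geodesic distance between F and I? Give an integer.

2

One shortest route is F – E – I, which uses 2 edges, and F and I are not directly tied, so nothing shorter exists. So d(F,I) = 2.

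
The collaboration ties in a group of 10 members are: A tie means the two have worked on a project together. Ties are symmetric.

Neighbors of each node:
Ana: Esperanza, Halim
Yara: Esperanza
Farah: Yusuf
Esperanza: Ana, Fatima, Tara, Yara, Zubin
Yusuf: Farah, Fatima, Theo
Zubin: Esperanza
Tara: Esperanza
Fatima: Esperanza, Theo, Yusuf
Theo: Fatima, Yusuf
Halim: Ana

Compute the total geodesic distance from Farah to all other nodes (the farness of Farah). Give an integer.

Distances from Farah: Ana:4, Esperanza:3, Fatima:2, Halim:5, Tara:4, Theo:2, Yara:4, Yusuf:1, Zubin:4.
Sum = 4 + 3 + 2 + 5 + 4 + 2 + 4 + 1 + 4 = 29.

29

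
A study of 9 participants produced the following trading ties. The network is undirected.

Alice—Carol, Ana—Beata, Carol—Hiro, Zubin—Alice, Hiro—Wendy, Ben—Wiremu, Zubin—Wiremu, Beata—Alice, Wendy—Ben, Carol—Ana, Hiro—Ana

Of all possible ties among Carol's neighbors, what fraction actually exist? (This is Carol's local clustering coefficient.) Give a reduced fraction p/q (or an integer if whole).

1/3

Carol's neighbors: Alice, Ana, and Hiro (k = 3).
Possible neighbor pairs: C(3,2) = 3. Edges among them: Ana–Hiro → e = 1.
Clustering(Carol) = 1/3.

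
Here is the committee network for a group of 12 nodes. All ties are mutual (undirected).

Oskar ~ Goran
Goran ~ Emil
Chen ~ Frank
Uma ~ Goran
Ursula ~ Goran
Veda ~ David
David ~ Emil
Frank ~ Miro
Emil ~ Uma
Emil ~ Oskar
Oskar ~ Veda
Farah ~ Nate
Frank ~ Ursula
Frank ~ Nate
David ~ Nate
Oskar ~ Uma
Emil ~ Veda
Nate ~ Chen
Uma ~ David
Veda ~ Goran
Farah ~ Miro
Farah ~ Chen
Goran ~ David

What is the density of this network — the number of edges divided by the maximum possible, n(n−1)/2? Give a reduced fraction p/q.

23/66

There are 23 edges and 12 nodes, so the maximum possible is C(12,2) = 66.
Density = 23/66.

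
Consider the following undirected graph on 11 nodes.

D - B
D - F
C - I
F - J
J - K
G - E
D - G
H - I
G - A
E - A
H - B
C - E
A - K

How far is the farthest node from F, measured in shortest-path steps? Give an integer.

Distances from F: A:3, B:2, C:4, D:1, E:3, G:2, H:3, I:4, J:1, K:2.
The largest is 4 (to C and I), so the eccentricity of F is 4.

4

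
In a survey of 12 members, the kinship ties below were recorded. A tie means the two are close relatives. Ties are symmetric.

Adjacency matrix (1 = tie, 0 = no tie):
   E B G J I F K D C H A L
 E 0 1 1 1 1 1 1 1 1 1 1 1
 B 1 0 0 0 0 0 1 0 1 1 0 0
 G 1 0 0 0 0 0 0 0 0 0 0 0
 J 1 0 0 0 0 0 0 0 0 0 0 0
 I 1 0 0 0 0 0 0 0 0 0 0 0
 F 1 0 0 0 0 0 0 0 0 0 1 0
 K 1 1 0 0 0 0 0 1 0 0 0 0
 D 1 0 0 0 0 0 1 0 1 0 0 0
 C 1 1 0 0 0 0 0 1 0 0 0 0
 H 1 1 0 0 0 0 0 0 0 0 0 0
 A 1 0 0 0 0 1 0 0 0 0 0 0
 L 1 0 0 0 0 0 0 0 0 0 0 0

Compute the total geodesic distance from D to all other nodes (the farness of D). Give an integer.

Distances from D: A:2, B:2, C:1, E:1, F:2, G:2, H:2, I:2, J:2, K:1, L:2.
Sum = 2 + 2 + 1 + 1 + 2 + 2 + 2 + 2 + 2 + 1 + 2 = 19.

19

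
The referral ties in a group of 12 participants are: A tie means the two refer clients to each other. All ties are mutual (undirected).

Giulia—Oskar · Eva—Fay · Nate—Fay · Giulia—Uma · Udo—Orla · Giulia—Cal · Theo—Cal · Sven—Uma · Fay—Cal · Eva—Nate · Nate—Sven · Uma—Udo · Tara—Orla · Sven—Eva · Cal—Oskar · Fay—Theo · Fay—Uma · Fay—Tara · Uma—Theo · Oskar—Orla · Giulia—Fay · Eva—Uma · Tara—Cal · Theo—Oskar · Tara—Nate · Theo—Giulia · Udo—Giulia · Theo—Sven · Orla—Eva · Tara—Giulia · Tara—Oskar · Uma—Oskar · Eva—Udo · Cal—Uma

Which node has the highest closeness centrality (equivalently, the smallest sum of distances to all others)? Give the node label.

Farness (sum of distances to all others) for each node — Cal:16, Eva:16, Fay:15, Giulia:15, Nate:18, Orla:18, Oskar:16, Sven:18, Tara:16, Theo:16, Udo:18, Uma:14.
The smallest farness is 14, for Uma, so Uma has the highest closeness.

Uma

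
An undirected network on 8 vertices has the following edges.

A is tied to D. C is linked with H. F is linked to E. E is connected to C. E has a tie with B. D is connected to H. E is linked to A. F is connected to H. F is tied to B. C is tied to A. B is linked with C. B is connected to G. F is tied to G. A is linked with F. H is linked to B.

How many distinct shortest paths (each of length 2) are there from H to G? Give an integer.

The shortest distance is 2. The length-2 paths are: H–F–G; H–B–G.
That gives 2 distinct shortest paths.

2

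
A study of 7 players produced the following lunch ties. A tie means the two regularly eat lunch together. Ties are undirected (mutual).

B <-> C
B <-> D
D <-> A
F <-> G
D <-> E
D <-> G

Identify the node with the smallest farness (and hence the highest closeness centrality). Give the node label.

D

Farness (sum of distances to all others) for each node — A:13, B:11, C:16, D:8, E:13, F:16, G:11.
The smallest farness is 8, for D, so D has the highest closeness.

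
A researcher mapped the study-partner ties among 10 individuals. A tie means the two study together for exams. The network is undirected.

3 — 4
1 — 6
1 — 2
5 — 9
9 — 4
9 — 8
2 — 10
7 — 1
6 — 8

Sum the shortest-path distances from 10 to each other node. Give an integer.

Distances from 10: 1:2, 2:1, 3:7, 4:6, 5:6, 6:3, 7:3, 8:4, 9:5.
Sum = 2 + 1 + 7 + 6 + 6 + 3 + 3 + 4 + 5 = 37.

37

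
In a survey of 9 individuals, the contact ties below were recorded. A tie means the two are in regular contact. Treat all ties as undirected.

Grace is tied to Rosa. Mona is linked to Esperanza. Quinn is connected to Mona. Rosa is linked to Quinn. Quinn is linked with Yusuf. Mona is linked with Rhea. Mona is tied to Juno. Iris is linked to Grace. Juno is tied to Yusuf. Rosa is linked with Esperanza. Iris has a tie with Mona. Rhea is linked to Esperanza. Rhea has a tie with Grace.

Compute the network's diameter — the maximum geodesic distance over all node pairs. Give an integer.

Eccentricity of each node (its greatest distance to any other): Esperanza:3, Grace:3, Iris:3, Juno:3, Mona:2, Quinn:2, Rhea:3, Rosa:3, Yusuf:3.
The maximum eccentricity is 3, realized for instance by the pair Rosa–Juno via Rosa – Quinn – Mona – Juno. So the diameter is 3.

3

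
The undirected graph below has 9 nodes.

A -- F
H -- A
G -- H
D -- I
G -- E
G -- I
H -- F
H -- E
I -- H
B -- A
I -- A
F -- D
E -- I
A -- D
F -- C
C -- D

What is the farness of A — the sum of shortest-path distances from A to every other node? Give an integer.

Distances from A: B:1, C:2, D:1, E:2, F:1, G:2, H:1, I:1.
Sum = 1 + 2 + 1 + 2 + 1 + 2 + 1 + 1 = 11.

11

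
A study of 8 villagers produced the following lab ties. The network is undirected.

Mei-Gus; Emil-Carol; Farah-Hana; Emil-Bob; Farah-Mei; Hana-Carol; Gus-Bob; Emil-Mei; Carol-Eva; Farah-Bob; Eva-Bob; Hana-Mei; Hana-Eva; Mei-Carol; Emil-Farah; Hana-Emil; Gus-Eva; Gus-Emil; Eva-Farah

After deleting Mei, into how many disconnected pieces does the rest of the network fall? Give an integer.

Mei's neighbors (Carol, Emil, Farah, Gus, and Hana) remain reachable from one another through other ties, so the rest of the network stays in one piece.

1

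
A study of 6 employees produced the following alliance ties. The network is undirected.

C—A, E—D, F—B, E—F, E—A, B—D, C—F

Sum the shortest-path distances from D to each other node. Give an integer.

Distances from D: A:2, B:1, C:3, E:1, F:2.
Sum = 2 + 1 + 3 + 1 + 2 = 9.

9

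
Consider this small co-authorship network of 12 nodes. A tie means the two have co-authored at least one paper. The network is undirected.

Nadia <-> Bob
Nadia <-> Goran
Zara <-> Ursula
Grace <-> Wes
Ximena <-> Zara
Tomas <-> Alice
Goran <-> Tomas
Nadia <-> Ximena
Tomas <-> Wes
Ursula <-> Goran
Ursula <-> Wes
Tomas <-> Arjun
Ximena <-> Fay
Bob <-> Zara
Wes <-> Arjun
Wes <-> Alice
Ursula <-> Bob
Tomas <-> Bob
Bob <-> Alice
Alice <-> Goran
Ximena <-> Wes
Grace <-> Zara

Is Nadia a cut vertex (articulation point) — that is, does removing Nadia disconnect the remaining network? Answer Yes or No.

No

Even without Nadia, every remaining node can still reach every other (the residual graph is connected), so Nadia is not a cut vertex.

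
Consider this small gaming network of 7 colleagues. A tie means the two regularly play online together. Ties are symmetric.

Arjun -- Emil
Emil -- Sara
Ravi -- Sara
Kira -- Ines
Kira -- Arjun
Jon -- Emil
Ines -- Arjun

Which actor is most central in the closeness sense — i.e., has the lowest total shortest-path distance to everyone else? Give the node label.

Emil

Farness (sum of distances to all others) for each node — Arjun:10, Emil:9, Ines:14, Jon:14, Kira:14, Ravi:17, Sara:12.
The smallest farness is 9, for Emil, so Emil has the highest closeness.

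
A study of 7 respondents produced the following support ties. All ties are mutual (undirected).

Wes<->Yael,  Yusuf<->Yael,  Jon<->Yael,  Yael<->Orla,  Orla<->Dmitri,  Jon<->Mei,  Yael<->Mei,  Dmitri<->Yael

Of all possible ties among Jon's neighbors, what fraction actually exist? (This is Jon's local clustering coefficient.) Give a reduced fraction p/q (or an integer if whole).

Jon's neighbors: Mei and Yael (k = 2).
Possible neighbor pairs: C(2,2) = 1. Edges among them: Mei–Yael → e = 1.
Clustering(Jon) = 1/1.

1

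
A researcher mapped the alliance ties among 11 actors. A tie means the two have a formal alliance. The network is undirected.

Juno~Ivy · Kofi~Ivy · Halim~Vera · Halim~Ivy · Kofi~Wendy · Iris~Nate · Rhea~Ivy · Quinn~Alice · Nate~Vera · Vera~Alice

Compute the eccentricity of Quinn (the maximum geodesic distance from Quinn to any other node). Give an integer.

6

Distances from Quinn: Alice:1, Halim:3, Iris:4, Ivy:4, Juno:5, Kofi:5, Nate:3, Rhea:5, Vera:2, Wendy:6.
The largest is 6 (to Wendy), so the eccentricity of Quinn is 6.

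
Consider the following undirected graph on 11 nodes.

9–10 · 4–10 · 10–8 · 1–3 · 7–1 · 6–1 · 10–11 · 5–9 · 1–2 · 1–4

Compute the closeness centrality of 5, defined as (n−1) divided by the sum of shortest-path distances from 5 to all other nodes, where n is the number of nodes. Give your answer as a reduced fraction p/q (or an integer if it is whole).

Distances from 5: 1:4, 2:5, 3:5, 4:3, 6:5, 7:5, 8:3, 9:1, 10:2, 11:3. Sum = 36.
n = 11, so closeness = 10/36 = 5/18.

5/18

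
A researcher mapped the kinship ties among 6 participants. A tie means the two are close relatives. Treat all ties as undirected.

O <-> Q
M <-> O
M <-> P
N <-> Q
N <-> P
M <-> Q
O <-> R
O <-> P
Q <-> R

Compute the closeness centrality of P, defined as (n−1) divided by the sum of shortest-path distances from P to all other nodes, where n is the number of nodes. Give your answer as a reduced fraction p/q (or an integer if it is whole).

5/7

Distances from P: M:1, N:1, O:1, Q:2, R:2. Sum = 7.
n = 6, so closeness = 5/7.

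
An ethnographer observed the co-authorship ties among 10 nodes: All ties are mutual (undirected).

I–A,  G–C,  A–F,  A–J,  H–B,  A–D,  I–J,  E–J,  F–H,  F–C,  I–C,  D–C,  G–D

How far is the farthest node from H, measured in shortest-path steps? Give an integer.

4

Distances from H: A:2, B:1, C:2, D:3, E:4, F:1, G:3, I:3, J:3.
The largest is 4 (to E), so the eccentricity of H is 4.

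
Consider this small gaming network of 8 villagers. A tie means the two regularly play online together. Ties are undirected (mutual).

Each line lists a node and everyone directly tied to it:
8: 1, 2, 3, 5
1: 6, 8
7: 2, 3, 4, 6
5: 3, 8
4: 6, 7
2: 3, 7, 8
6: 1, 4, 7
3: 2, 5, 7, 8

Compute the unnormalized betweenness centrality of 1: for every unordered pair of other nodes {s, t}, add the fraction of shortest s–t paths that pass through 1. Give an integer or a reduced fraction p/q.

Pairs whose geodesics pass through 1 — 4–8: 1/3; 6–8: 1; 6–5: 1/2.
All other pairs contribute 0.
Summing the contributions gives betweenness(1) = 11/6.

11/6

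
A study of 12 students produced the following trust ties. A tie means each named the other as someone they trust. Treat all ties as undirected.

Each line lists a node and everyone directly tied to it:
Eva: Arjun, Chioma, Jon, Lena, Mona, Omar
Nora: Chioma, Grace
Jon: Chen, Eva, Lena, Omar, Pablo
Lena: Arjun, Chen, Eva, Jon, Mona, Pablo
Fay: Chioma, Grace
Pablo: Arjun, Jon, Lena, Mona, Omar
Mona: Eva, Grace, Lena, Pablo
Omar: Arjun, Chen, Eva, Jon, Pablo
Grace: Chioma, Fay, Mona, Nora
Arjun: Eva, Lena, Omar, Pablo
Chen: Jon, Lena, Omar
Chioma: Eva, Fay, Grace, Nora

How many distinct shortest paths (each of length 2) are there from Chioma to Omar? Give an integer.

1

The shortest distance is 2, and the only length-2 path is Chioma–Eva–Omar. So there is exactly 1 shortest path.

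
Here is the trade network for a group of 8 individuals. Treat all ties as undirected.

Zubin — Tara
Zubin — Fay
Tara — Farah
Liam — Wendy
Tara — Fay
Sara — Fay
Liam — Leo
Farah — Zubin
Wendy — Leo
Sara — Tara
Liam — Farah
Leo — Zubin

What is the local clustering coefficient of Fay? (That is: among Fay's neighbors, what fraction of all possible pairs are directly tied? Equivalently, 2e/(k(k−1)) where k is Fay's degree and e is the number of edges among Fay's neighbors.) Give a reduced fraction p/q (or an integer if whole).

2/3

Fay's neighbors: Sara, Tara, and Zubin (k = 3).
Possible neighbor pairs: C(3,2) = 3. Edges among them: Sara–Tara, Tara–Zubin → e = 2.
Clustering(Fay) = 2/3.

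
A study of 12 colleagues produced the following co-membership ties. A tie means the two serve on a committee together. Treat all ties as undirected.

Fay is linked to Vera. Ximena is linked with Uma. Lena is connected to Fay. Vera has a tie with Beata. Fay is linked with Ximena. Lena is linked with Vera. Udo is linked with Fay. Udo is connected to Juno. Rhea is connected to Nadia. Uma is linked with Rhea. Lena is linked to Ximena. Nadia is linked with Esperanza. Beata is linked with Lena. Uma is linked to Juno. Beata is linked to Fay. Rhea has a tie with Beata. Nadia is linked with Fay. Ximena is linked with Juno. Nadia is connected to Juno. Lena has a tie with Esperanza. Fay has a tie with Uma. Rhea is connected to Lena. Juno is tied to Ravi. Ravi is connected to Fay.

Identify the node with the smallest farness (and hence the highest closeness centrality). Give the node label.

Fay

Farness (sum of distances to all others) for each node — Beata:19, Esperanza:23, Fay:14, Juno:19, Lena:16, Nadia:18, Ravi:22, Rhea:20, Udo:22, Uma:19, Vera:20, Ximena:18.
The smallest farness is 14, for Fay, so Fay has the highest closeness.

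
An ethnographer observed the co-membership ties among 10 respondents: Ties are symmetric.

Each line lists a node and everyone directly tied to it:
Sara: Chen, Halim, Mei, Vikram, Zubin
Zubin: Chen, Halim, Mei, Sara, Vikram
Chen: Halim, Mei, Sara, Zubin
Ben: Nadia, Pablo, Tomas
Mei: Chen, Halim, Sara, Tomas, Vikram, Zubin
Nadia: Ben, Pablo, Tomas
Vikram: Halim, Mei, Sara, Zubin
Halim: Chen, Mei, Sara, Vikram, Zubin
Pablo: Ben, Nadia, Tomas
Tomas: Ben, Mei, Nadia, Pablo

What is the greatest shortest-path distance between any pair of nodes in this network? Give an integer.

Eccentricity of each node (its greatest distance to any other): Ben:3, Chen:3, Halim:3, Mei:2, Nadia:3, Pablo:3, Sara:3, Tomas:2, Vikram:3, Zubin:3.
The maximum eccentricity is 3, realized for instance by the pair Sara–Ben via Sara – Mei – Tomas – Ben. So the diameter is 3.

3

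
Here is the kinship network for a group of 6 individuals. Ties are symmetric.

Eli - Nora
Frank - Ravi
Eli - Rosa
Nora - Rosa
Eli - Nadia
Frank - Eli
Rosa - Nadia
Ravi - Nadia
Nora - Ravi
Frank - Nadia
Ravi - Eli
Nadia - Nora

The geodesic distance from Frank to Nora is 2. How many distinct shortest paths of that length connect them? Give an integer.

3

The shortest distance is 2. The length-2 paths are: Frank–Eli–Nora; Frank–Ravi–Nora; Frank–Nadia–Nora.
That gives 3 distinct shortest paths.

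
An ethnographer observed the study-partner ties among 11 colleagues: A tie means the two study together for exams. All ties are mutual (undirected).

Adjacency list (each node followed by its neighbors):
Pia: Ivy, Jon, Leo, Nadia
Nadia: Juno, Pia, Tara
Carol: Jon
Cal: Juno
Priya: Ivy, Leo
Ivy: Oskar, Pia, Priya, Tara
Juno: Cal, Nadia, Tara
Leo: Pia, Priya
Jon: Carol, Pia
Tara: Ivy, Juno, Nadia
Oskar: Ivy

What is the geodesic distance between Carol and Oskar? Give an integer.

4

One shortest route is Carol – Jon – Pia – Ivy – Oskar, which uses 4 edges, and at distance 3 from Carol we only reach {Ivy, Leo, Nadia}, which does not include Oskar. So d(Carol,Oskar) = 4.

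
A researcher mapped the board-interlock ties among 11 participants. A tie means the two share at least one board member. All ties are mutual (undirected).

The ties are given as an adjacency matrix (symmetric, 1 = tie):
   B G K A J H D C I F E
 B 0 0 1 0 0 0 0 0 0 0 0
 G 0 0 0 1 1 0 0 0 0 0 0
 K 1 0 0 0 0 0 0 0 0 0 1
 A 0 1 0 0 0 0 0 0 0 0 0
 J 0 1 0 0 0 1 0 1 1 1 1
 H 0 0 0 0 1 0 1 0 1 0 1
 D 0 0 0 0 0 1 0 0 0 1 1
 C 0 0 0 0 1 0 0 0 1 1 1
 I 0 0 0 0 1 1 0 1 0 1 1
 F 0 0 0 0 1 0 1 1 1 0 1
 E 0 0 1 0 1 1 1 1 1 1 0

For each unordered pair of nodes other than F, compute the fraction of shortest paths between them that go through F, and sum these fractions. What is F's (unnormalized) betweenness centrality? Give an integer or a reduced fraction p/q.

Pairs whose geodesics pass through F — G–D: 1/3; A–D: 1/3; J–D: 1/3; D–C: 1/2; D–I: 1/3.
All other pairs contribute 0.
Summing the contributions gives betweenness(F) = 11/6.

11/6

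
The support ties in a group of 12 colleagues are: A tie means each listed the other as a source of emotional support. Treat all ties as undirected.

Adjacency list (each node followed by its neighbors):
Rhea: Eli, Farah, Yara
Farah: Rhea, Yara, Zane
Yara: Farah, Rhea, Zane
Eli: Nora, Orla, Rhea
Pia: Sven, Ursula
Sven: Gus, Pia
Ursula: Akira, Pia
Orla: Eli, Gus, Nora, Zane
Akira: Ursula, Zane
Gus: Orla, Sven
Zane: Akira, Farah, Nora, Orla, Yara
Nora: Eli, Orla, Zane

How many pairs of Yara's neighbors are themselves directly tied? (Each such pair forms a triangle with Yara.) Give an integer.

Yara's neighbors: Farah, Rhea, and Zane.
Neighbor pairs that are themselves tied: Yara–Farah–Rhea; Yara–Farah–Zane. Each forms one triangle with Yara, for 2 in total.

2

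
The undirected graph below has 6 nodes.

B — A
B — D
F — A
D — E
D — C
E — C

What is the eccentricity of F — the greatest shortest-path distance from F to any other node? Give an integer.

Distances from F: A:1, B:2, C:4, D:3, E:4.
The largest is 4 (to E and C), so the eccentricity of F is 4.

4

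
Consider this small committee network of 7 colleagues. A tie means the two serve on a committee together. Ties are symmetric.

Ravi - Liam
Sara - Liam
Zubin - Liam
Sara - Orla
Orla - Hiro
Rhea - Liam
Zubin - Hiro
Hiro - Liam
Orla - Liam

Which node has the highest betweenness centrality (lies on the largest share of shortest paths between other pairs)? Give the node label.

Unnormalized betweenness of each node: Hiro:1/2, Liam:11, Orla:1/2, Ravi:0, Rhea:0, Sara:0, Zubin:0.
Liam has the largest value, 11, making it the main broker — the node through which the most shortest paths run.

Liam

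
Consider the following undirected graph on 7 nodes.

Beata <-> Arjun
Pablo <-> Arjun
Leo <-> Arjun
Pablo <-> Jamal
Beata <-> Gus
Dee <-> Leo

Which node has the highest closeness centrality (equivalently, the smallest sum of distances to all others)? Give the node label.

Farness (sum of distances to all others) for each node — Arjun:9, Beata:12, Dee:17, Gus:17, Jamal:17, Leo:12, Pablo:12.
The smallest farness is 9, for Arjun, so Arjun has the highest closeness.

Arjun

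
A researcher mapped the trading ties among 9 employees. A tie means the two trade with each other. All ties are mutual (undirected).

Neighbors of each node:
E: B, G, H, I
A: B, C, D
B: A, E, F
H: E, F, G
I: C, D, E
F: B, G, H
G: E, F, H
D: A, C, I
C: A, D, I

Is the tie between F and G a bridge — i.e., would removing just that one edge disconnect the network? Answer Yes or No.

Even without that edge, F still reaches G via F – H – G, so the network stays connected. Not a bridge.

No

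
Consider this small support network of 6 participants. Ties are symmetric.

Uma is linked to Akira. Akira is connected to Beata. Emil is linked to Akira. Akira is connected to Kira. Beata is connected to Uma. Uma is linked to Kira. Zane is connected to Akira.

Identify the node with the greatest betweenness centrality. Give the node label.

Unnormalized betweenness of each node: Akira:15/2, Beata:0, Emil:0, Kira:0, Uma:1/2, Zane:0.
Akira has the largest value, 15/2, making it the main broker — the node through which the most shortest paths run.

Akira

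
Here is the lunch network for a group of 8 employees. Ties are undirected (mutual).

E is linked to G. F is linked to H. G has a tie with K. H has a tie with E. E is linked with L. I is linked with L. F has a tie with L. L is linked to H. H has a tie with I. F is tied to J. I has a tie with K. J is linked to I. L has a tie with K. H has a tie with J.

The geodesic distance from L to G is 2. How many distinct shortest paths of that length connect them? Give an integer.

2

The shortest distance is 2. The length-2 paths are: L–E–G; L–K–G.
That gives 2 distinct shortest paths.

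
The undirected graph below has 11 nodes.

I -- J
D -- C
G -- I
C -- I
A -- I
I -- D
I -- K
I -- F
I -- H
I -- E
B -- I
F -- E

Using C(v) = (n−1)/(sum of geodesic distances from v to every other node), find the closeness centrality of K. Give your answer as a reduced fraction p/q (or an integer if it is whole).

10/19

Distances from K: A:2, B:2, C:2, D:2, E:2, F:2, G:2, H:2, I:1, J:2. Sum = 19.
n = 11, so closeness = 10/19.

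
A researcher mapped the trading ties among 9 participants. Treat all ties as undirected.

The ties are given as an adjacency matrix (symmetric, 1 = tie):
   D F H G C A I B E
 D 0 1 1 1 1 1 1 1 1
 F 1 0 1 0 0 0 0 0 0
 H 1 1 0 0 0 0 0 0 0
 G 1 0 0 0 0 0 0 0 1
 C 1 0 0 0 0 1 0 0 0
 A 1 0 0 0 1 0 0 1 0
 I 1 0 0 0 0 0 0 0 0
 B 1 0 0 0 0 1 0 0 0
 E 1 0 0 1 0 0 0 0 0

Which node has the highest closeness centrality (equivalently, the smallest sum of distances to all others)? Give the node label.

D

Farness (sum of distances to all others) for each node — A:13, B:14, C:14, D:8, E:14, F:14, G:14, H:14, I:15.
The smallest farness is 8, for D, so D has the highest closeness.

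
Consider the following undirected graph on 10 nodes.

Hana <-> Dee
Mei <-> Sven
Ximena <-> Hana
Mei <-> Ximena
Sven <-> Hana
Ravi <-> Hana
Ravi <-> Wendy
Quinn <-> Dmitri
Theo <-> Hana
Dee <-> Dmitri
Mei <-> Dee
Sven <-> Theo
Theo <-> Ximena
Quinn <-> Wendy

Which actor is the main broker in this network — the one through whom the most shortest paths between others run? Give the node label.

Unnormalized betweenness of each node: Dee:10, Dmitri:61/12, Hana:197/12, Mei:3, Quinn:9/4, Ravi:83/12, Sven:17/12, Theo:1/3, Wendy:19/6, Ximena:17/12.
Hana has the largest value, 197/12, making it the main broker — the node through which the most shortest paths run.

Hana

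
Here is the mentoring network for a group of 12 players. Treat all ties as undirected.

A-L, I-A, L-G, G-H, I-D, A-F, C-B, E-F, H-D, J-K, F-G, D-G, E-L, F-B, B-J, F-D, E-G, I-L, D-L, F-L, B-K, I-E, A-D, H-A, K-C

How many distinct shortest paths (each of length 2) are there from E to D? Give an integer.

The shortest distance is 2. The length-2 paths are: E–F–D; E–L–D; E–I–D; E–G–D.
That gives 4 distinct shortest paths.

4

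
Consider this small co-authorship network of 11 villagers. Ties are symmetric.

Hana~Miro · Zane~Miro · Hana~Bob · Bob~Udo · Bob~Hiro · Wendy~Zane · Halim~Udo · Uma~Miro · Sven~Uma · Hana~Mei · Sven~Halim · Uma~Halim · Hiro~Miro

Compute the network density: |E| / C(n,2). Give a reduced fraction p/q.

There are 13 edges and 11 nodes, so the maximum possible is C(11,2) = 55.
Density = 13/55.

13/55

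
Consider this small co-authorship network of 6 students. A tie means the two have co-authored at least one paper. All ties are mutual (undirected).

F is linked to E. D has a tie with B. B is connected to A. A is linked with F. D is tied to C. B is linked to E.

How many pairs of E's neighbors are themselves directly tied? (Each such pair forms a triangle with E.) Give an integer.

E's neighbors are B and F, but none of them are tied to each other, so no triangle contains E.

0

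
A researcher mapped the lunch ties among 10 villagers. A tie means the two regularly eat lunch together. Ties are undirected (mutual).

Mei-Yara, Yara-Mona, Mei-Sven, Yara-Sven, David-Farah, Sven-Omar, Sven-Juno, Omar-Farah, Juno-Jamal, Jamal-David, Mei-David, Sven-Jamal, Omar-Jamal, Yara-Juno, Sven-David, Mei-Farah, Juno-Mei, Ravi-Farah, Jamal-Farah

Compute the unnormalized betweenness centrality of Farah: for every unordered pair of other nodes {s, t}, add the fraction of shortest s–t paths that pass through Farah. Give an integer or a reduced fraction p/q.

Pairs whose geodesics pass through Farah — Sven–Ravi: 4/4; Juno–Ravi: 2/2; Jamal–Ravi: 1; Jamal–Mei: 1/4; Omar–David: 1/3; Omar–Ravi: 1; Omar–Mei: 1/2; David–Ravi: 1; Ravi–Mei: 1; Ravi–Yara: 1; Ravi–Mona: 1.
All other pairs contribute 0.
Summing the contributions gives betweenness(Farah) = 109/12.

109/12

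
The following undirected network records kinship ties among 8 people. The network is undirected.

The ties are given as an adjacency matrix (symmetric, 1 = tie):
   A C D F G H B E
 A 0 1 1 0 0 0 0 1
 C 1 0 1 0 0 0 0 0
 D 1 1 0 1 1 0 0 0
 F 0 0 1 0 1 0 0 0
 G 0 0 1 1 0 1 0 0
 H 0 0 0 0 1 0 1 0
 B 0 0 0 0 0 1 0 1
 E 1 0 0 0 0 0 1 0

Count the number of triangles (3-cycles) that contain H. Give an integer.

0

H's neighbors are B and G, but none of them are tied to each other, so no triangle contains H.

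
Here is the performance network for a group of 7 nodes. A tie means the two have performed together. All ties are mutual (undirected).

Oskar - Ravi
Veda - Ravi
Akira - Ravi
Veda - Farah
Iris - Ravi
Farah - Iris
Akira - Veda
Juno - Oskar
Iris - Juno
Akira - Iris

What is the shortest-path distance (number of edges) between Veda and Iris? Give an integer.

One shortest route is Veda – Ravi – Iris, which uses 2 edges, and Veda and Iris are not directly tied, so nothing shorter exists. So d(Veda,Iris) = 2.

2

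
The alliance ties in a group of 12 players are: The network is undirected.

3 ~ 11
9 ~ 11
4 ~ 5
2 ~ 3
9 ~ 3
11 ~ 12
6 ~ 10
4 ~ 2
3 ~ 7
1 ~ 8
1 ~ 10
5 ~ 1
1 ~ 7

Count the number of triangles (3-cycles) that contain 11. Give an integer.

1

11's neighbors: 3, 9, and 12.
Neighbor pairs that are themselves tied: 11–3–9. Each forms one triangle with 11, for 1 in total.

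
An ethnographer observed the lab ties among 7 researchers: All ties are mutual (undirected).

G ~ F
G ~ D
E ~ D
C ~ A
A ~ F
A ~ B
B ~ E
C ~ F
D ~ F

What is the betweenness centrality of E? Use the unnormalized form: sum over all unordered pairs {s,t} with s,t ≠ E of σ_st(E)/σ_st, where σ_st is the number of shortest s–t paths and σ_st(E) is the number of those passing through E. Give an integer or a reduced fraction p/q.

3/2

Pairs whose geodesics pass through E — G–B: 1/2; D–B: 1.
All other pairs contribute 0.
Summing the contributions gives betweenness(E) = 3/2.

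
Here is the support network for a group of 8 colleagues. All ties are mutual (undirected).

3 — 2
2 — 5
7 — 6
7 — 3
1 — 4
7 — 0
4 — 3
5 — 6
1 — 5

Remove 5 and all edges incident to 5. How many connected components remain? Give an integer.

5's neighbors (1, 2, and 6) remain reachable from one another through other ties, so the rest of the network stays in one piece.

1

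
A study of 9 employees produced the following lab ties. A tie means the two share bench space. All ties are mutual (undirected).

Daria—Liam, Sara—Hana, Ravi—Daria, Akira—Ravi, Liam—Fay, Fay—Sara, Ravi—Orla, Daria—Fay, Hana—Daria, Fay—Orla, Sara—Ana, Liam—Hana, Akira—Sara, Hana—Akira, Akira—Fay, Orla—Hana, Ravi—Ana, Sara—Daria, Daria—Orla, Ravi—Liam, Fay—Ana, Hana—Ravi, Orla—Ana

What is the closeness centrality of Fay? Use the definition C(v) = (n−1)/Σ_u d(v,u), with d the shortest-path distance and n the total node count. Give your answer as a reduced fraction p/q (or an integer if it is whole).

Distances from Fay: Akira:1, Ana:1, Daria:1, Hana:2, Liam:1, Orla:1, Ravi:2, Sara:1. Sum = 10.
n = 9, so closeness = 8/10 = 4/5.

4/5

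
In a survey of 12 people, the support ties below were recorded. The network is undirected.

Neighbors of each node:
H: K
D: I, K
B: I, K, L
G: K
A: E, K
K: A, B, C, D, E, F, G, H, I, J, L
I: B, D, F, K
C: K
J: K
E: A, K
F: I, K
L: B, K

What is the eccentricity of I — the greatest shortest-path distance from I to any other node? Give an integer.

Distances from I: A:2, B:1, C:2, D:1, E:2, F:1, G:2, H:2, J:2, K:1, L:2.
The largest is 2 (to J, A, C, L, E, H, and G), so the eccentricity of I is 2.

2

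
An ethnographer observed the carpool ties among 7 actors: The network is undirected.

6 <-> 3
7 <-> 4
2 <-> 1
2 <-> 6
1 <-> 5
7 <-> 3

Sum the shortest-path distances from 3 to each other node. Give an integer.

Distances from 3: 1:3, 2:2, 4:2, 5:4, 6:1, 7:1.
Sum = 3 + 2 + 2 + 4 + 1 + 1 = 13.

13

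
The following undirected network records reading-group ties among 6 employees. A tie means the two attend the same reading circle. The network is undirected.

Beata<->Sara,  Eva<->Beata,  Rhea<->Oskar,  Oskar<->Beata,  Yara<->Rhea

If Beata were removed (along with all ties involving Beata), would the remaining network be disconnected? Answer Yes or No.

Removing Beata leaves {Eva} with no path to {Sara}, so the network splits into 3 components. Beata is a cut vertex.

Yes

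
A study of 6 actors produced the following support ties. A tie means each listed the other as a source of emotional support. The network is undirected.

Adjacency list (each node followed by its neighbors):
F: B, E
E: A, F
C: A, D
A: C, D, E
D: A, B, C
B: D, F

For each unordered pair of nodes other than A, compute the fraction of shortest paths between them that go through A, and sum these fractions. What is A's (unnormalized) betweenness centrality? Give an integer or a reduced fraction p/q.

5/2

Pairs whose geodesics pass through A — F–C: 1/2; E–D: 1; E–C: 1.
All other pairs contribute 0.
Summing the contributions gives betweenness(A) = 5/2.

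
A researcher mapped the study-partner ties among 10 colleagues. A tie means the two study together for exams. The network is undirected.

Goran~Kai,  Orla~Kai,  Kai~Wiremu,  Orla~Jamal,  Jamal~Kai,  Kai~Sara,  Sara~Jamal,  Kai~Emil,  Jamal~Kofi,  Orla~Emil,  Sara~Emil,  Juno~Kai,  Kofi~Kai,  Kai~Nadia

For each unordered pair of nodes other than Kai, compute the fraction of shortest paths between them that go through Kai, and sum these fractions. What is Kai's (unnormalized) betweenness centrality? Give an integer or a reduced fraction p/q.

Pairs whose geodesics pass through Kai — Sara–Orla: 1/3; Sara–Juno: 1; Sara–Nadia: 1; Sara–Kofi: 1/2; Sara–Goran: 1; Sara–Wiremu: 1; Orla–Juno: 1; Orla–Nadia: 1; Orla–Kofi: 1/2; Orla–Goran: 1; Orla–Wiremu: 1; Juno–Nadia: 1; Juno–Kofi: 1; Juno–Jamal: 1 … (+17 more pairs).
All other pairs contribute 0.
Summing the contributions gives betweenness(Kai) = 86/3.

86/3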